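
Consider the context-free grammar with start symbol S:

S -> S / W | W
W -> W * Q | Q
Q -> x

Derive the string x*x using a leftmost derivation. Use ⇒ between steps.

S ⇒ W ⇒ W*Q ⇒ Q*Q ⇒ x*Q ⇒ x*x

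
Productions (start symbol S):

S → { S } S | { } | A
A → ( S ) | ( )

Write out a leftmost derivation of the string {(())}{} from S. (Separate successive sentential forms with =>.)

S => {S}S   [S → { S } S]
{S}S => {A}S   [S → A]
{A}S => {(S)}S   [A → ( S )]
{(S)}S => {(A)}S   [S → A]
{(A)}S => {(())}S   [A → ( )]
{(())}S => {(())}{}   [S → { }]

S => {S}S => {A}S => {(S)}S => {(A)}S => {(())}S => {(())}{}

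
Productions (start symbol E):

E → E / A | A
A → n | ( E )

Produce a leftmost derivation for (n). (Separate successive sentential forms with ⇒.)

E⇒A⇒(E)⇒(A)⇒(n)

E ⇒ A   [E → A]
A ⇒ (E)   [A → ( E )]
(E) ⇒ (A)   [E → A]
(A) ⇒ (n)   [A → n]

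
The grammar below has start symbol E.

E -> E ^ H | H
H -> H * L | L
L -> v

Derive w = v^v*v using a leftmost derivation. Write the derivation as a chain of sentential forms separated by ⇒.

E⇒E^H⇒H^H⇒L^H⇒v^H⇒v^H*L⇒v^L*L⇒v^v*L⇒v^v*v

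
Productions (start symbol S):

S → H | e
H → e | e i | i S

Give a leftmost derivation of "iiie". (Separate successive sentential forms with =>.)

S => H => iS => iH => iiS => iiH => iiiS => iiie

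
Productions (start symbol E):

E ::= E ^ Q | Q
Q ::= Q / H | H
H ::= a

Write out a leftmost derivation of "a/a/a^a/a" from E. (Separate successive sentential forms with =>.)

E=>E^Q=>Q^Q=>Q/H^Q=>Q/H/H^Q=>H/H/H^Q=>a/H/H^Q=>a/a/H^Q=>a/a/a^Q=>a/a/a^Q/H=>a/a/a^H/H=>a/a/a^a/H=>a/a/a^a/a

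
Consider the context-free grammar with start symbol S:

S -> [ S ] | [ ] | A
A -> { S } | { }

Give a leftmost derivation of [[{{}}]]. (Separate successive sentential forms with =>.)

S => [S] => [[S]] => [[A]] => [[{S}]] => [[{A}]] => [[{{}}]]

S => [S]   [S -> [ S ]]
[S] => [[S]]   [S -> [ S ]]
[[S]] => [[A]]   [S -> A]
[[A]] => [[{S}]]   [A -> { S }]
[[{S}]] => [[{A}]]   [S -> A]
[[{A}]] => [[{{}}]]   [A -> { }]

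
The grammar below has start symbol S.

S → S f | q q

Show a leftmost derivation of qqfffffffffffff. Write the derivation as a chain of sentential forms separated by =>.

S => Sf   [S → S f]
Sf => Sff   [S → S f]
Sff => Sfff   [S → S f]
Sfff => Sffff   [S → S f]
Sffff => Sfffff   [S → S f]
Sfffff => Sffffff   [S → S f]
Sffffff => Sfffffff   [S → S f]
Sfffffff => Sffffffff   [S → S f]
Sffffffff => Sfffffffff   [S → S f]
Sfffffffff => Sffffffffff   [S → S f]
Sffffffffff => Sfffffffffff   [S → S f]
Sfffffffffff => Sffffffffffff   [S → S f]
Sffffffffffff => Sfffffffffffff   [S → S f]
Sfffffffffffff => qqfffffffffffff   [S → q q]

S => Sf => Sff => Sfff => Sffff => Sfffff => Sffffff => Sfffffff => Sffffffff => Sfffffffff => Sffffffffff => Sfffffffffff => Sffffffffffff => Sfffffffffffff => qqfffffffffffff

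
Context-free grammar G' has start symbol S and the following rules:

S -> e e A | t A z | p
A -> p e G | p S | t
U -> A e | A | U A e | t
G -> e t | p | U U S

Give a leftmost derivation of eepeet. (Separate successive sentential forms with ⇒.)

S⇒eeA⇒eepeG⇒eepeet

S ⇒ eeA   [S -> e e A]
eeA ⇒ eepeG   [A -> p e G]
eepeG ⇒ eepeet   [G -> e t]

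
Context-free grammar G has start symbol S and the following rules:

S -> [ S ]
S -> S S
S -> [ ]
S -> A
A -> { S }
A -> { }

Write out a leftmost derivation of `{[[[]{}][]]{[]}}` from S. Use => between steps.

S=>A=>{S}=>{SS}=>{[S]S}=>{[SS]S}=>{[[S]S]S}=>{[[SS]S]S}=>{[[[]S]S]S}=>{[[[]A]S]S}=>{[[[]{}]S]S}=>{[[[]{}][]]S}=>{[[[]{}][]]A}=>{[[[]{}][]]{S}}=>{[[[]{}][]]{[]}}

S => A   [S -> A]
A => {S}   [A -> { S }]
{S} => {SS}   [S -> S S]
{SS} => {[S]S}   [S -> [ S ]]
{[S]S} => {[SS]S}   [S -> S S]
{[SS]S} => {[[S]S]S}   [S -> [ S ]]
{[[S]S]S} => {[[SS]S]S}   [S -> S S]
{[[SS]S]S} => {[[[]S]S]S}   [S -> [ ]]
{[[[]S]S]S} => {[[[]A]S]S}   [S -> A]
{[[[]A]S]S} => {[[[]{}]S]S}   [A -> { }]
{[[[]{}]S]S} => {[[[]{}][]]S}   [S -> [ ]]
{[[[]{}][]]S} => {[[[]{}][]]A}   [S -> A]
{[[[]{}][]]A} => {[[[]{}][]]{S}}   [A -> { S }]
{[[[]{}][]]{S}} => {[[[]{}][]]{[]}}   [S -> [ ]]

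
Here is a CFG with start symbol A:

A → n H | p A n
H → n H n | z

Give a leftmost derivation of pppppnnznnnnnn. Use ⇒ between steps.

A ⇒ pAn   [A → p A n]
pAn ⇒ ppAnn   [A → p A n]
ppAnn ⇒ pppAnnn   [A → p A n]
pppAnnn ⇒ ppppAnnnn   [A → p A n]
ppppAnnnn ⇒ pppppAnnnnn   [A → p A n]
pppppAnnnnn ⇒ pppppnHnnnnn   [A → n H]
pppppnHnnnnn ⇒ pppppnnHnnnnnn   [H → n H n]
pppppnnHnnnnnn ⇒ pppppnnznnnnnn   [H → z]

A ⇒ pAn ⇒ ppAnn ⇒ pppAnnn ⇒ ppppAnnnn ⇒ pppppAnnnnn ⇒ pppppnHnnnnn ⇒ pppppnnHnnnnnn ⇒ pppppnnznnnnnn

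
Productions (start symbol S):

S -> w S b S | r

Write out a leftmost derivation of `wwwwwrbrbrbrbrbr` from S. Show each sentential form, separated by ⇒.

S ⇒ wSbS ⇒ wwSbSbS ⇒ wwwSbSbSbS ⇒ wwwwSbSbSbSbS ⇒ wwwwwSbSbSbSbSbS ⇒ wwwwwrbSbSbSbSbS ⇒ wwwwwrbrbSbSbSbS ⇒ wwwwwrbrbrbSbSbS ⇒ wwwwwrbrbrbrbSbS ⇒ wwwwwrbrbrbrbrbS ⇒ wwwwwrbrbrbrbrbr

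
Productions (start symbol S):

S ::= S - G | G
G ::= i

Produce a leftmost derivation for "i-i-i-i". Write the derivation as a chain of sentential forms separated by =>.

S => S-G   [S ::= S - G]
S-G => S-G-G   [S ::= S - G]
S-G-G => S-G-G-G   [S ::= S - G]
S-G-G-G => G-G-G-G   [S ::= G]
G-G-G-G => i-G-G-G   [G ::= i]
i-G-G-G => i-i-G-G   [G ::= i]
i-i-G-G => i-i-i-G   [G ::= i]
i-i-i-G => i-i-i-i   [G ::= i]

S=>S-G=>S-G-G=>S-G-G-G=>G-G-G-G=>i-G-G-G=>i-i-G-G=>i-i-i-G=>i-i-i-i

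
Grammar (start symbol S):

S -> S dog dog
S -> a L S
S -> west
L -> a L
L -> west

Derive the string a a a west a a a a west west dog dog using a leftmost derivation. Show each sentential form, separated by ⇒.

S ⇒ S dog dog ⇒ a L S dog dog ⇒ a a L S dog dog ⇒ a a a L S dog dog ⇒ a a a west S dog dog ⇒ a a a west a L S dog dog ⇒ a a a west a a L S dog dog ⇒ a a a west a a a L S dog dog ⇒ a a a west a a a a L S dog dog ⇒ a a a west a a a a west S dog dog ⇒ a a a west a a a a west west dog dog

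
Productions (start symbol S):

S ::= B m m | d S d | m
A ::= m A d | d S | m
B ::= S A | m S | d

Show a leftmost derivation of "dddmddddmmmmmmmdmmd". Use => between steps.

S => dSd   [S ::= d S d]
dSd => dBmmd   [S ::= B m m]
dBmmd => dSAmmd   [B ::= S A]
dSAmmd => ddSdAmmd   [S ::= d S d]
ddSdAmmd => dddSddAmmd   [S ::= d S d]
dddSddAmmd => dddmddAmmd   [S ::= m]
dddmddAmmd => dddmdddSmmd   [A ::= d S]
dddmdddSmmd => dddmddddSdmmd   [S ::= d S d]
dddmddddSdmmd => dddmddddBmmdmmd   [S ::= B m m]
dddmddddBmmdmmd => dddmddddSAmmdmmd   [B ::= S A]
dddmddddSAmmdmmd => dddmddddBmmAmmdmmd   [S ::= B m m]
dddmddddBmmAmmdmmd => dddmddddmSmmAmmdmmd   [B ::= m S]
dddmddddmSmmAmmdmmd => dddmddddmmmmAmmdmmd   [S ::= m]
dddmddddmmmmAmmdmmd => dddmddddmmmmmmmdmmd   [A ::= m]

S=>dSd=>dBmmd=>dSAmmd=>ddSdAmmd=>dddSddAmmd=>dddmddAmmd=>dddmdddSmmd=>dddmddddSdmmd=>dddmddddBmmdmmd=>dddmddddSAmmdmmd=>dddmddddBmmAmmdmmd=>dddmddddmSmmAmmdmmd=>dddmddddmmmmAmmdmmd=>dddmddddmmmmmmmdmmd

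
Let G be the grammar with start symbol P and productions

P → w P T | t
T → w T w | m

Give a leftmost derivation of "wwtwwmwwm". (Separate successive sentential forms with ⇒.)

P ⇒ wPT ⇒ wwPTT ⇒ wwtTT ⇒ wwtwTwT ⇒ wwtwwTwwT ⇒ wwtwwmwwT ⇒ wwtwwmwwm

P ⇒ wPT   [P → w P T]
wPT ⇒ wwPTT   [P → w P T]
wwPTT ⇒ wwtTT   [P → t]
wwtTT ⇒ wwtwTwT   [T → w T w]
wwtwTwT ⇒ wwtwwTwwT   [T → w T w]
wwtwwTwwT ⇒ wwtwwmwwT   [T → m]
wwtwwmwwT ⇒ wwtwwmwwm   [T → m]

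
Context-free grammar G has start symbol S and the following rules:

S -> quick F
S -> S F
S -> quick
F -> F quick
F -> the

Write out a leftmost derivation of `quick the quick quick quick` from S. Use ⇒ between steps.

S ⇒ quick F   [S -> quick F]
quick F ⇒ quick F quick   [F -> F quick]
quick F quick ⇒ quick F quick quick   [F -> F quick]
quick F quick quick ⇒ quick F quick quick quick   [F -> F quick]
quick F quick quick quick ⇒ quick the quick quick quick   [F -> the]

S ⇒ quick F ⇒ quick F quick ⇒ quick F quick quick ⇒ quick F quick quick quick ⇒ quick the quick quick quick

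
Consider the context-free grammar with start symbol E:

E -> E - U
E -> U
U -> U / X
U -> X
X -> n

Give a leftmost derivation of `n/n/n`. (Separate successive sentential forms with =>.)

E=>U=>U/X=>U/X/X=>X/X/X=>n/X/X=>n/n/X=>n/n/n

E => U   [E -> U]
U => U/X   [U -> U / X]
U/X => U/X/X   [U -> U / X]
U/X/X => X/X/X   [U -> X]
X/X/X => n/X/X   [X -> n]
n/X/X => n/n/X   [X -> n]
n/n/X => n/n/n   [X -> n]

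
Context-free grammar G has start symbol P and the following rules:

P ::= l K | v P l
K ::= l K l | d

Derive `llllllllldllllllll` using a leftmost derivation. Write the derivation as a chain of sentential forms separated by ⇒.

P⇒lK⇒llKl⇒lllKll⇒llllKlll⇒lllllKllll⇒llllllKlllll⇒lllllllKllllll⇒llllllllKlllllll⇒lllllllllKllllllll⇒llllllllldllllllll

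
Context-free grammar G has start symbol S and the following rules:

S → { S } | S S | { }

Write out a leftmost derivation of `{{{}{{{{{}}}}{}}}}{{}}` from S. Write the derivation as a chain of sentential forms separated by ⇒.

S⇒SS⇒{S}S⇒{{S}}S⇒{{SS}}S⇒{{{}S}}S⇒{{{}{S}}}S⇒{{{}{SS}}}S⇒{{{}{{S}S}}}S⇒{{{}{{{S}}S}}}S⇒{{{}{{{{S}}}S}}}S⇒{{{}{{{{{}}}}S}}}S⇒{{{}{{{{{}}}}{}}}}S⇒{{{}{{{{{}}}}{}}}}{S}⇒{{{}{{{{{}}}}{}}}}{{}}

S ⇒ SS   [S → S S]
SS ⇒ {S}S   [S → { S }]
{S}S ⇒ {{S}}S   [S → { S }]
{{S}}S ⇒ {{SS}}S   [S → S S]
{{SS}}S ⇒ {{{}S}}S   [S → { }]
{{{}S}}S ⇒ {{{}{S}}}S   [S → { S }]
{{{}{S}}}S ⇒ {{{}{SS}}}S   [S → S S]
{{{}{SS}}}S ⇒ {{{}{{S}S}}}S   [S → { S }]
{{{}{{S}S}}}S ⇒ {{{}{{{S}}S}}}S   [S → { S }]
{{{}{{{S}}S}}}S ⇒ {{{}{{{{S}}}S}}}S   [S → { S }]
{{{}{{{{S}}}S}}}S ⇒ {{{}{{{{{}}}}S}}}S   [S → { }]
{{{}{{{{{}}}}S}}}S ⇒ {{{}{{{{{}}}}{}}}}S   [S → { }]
{{{}{{{{{}}}}{}}}}S ⇒ {{{}{{{{{}}}}{}}}}{S}   [S → { S }]
{{{}{{{{{}}}}{}}}}{S} ⇒ {{{}{{{{{}}}}{}}}}{{}}   [S → { }]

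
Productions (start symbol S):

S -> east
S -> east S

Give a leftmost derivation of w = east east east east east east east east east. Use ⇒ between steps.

S ⇒ east S ⇒ east east S ⇒ east east east S ⇒ east east east east S ⇒ east east east east east S ⇒ east east east east east east S ⇒ east east east east east east east S ⇒ east east east east east east east east S ⇒ east east east east east east east east east

S ⇒ east S   [S -> east S]
east S ⇒ east east S   [S -> east S]
east east S ⇒ east east east S   [S -> east S]
east east east S ⇒ east east east east S   [S -> east S]
east east east east S ⇒ east east east east east S   [S -> east S]
east east east east east S ⇒ east east east east east east S   [S -> east S]
east east east east east east S ⇒ east east east east east east east S   [S -> east S]
east east east east east east east S ⇒ east east east east east east east east S   [S -> east S]
east east east east east east east east S ⇒ east east east east east east east east east   [S -> east]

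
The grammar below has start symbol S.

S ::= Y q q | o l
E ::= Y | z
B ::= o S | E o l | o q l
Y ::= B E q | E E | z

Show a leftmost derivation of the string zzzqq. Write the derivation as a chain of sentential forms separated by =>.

S => Yqq => EEqq => YEqq => EEEqq => YEEqq => zEEqq => zYEqq => zzEqq => zzzqq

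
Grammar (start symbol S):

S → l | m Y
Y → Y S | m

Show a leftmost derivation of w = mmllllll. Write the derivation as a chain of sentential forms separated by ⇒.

S ⇒ mY   [S → m Y]
mY ⇒ mYS   [Y → Y S]
mYS ⇒ mYSS   [Y → Y S]
mYSS ⇒ mYSSS   [Y → Y S]
mYSSS ⇒ mYSSSS   [Y → Y S]
mYSSSS ⇒ mYSSSSS   [Y → Y S]
mYSSSSS ⇒ mYSSSSSS   [Y → Y S]
mYSSSSSS ⇒ mmSSSSSS   [Y → m]
mmSSSSSS ⇒ mmlSSSSS   [S → l]
mmlSSSSS ⇒ mmllSSSS   [S → l]
mmllSSSS ⇒ mmlllSSS   [S → l]
mmlllSSS ⇒ mmllllSS   [S → l]
mmllllSS ⇒ mmlllllS   [S → l]
mmlllllS ⇒ mmllllll   [S → l]

S ⇒ mY ⇒ mYS ⇒ mYSS ⇒ mYSSS ⇒ mYSSSS ⇒ mYSSSSS ⇒ mYSSSSSS ⇒ mmSSSSSS ⇒ mmlSSSSS ⇒ mmllSSSS ⇒ mmlllSSS ⇒ mmllllSS ⇒ mmlllllS ⇒ mmllllll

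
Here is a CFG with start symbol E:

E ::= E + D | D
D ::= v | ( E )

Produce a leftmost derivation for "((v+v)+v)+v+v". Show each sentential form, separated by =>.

E => E+D => E+D+D => D+D+D => (E)+D+D => (E+D)+D+D => (D+D)+D+D => ((E)+D)+D+D => ((E+D)+D)+D+D => ((D+D)+D)+D+D => ((v+D)+D)+D+D => ((v+v)+D)+D+D => ((v+v)+v)+D+D => ((v+v)+v)+v+D => ((v+v)+v)+v+v

E => E+D   [E ::= E + D]
E+D => E+D+D   [E ::= E + D]
E+D+D => D+D+D   [E ::= D]
D+D+D => (E)+D+D   [D ::= ( E )]
(E)+D+D => (E+D)+D+D   [E ::= E + D]
(E+D)+D+D => (D+D)+D+D   [E ::= D]
(D+D)+D+D => ((E)+D)+D+D   [D ::= ( E )]
((E)+D)+D+D => ((E+D)+D)+D+D   [E ::= E + D]
((E+D)+D)+D+D => ((D+D)+D)+D+D   [E ::= D]
((D+D)+D)+D+D => ((v+D)+D)+D+D   [D ::= v]
((v+D)+D)+D+D => ((v+v)+D)+D+D   [D ::= v]
((v+v)+D)+D+D => ((v+v)+v)+D+D   [D ::= v]
((v+v)+v)+D+D => ((v+v)+v)+v+D   [D ::= v]
((v+v)+v)+v+D => ((v+v)+v)+v+v   [D ::= v]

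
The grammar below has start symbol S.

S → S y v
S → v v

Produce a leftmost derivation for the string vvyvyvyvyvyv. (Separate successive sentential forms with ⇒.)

S ⇒ Syv   [S → S y v]
Syv ⇒ Syvyv   [S → S y v]
Syvyv ⇒ Syvyvyv   [S → S y v]
Syvyvyv ⇒ Syvyvyvyv   [S → S y v]
Syvyvyvyv ⇒ Syvyvyvyvyv   [S → S y v]
Syvyvyvyvyv ⇒ vvyvyvyvyvyv   [S → v v]

S ⇒ Syv ⇒ Syvyv ⇒ Syvyvyv ⇒ Syvyvyvyv ⇒ Syvyvyvyvyv ⇒ vvyvyvyvyvyv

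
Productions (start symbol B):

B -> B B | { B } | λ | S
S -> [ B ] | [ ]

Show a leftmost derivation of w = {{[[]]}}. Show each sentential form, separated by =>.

B => BB => {B}B => {{B}}B => {{BB}}B => {{SB}}B => {{[B]B}}B => {{[S]B}}B => {{[[]]B}}B => {{[[]]}}B => {{[[]]}}

B => BB   [B -> B B]
BB => {B}B   [B -> { B }]
{B}B => {{B}}B   [B -> { B }]
{{B}}B => {{BB}}B   [B -> B B]
{{BB}}B => {{SB}}B   [B -> S]
{{SB}}B => {{[B]B}}B   [S -> [ B ]]
{{[B]B}}B => {{[S]B}}B   [B -> S]
{{[S]B}}B => {{[[]]B}}B   [S -> [ ]]
{{[[]]B}}B => {{[[]]}}B   [B -> λ]
{{[[]]}}B => {{[[]]}}   [B -> λ]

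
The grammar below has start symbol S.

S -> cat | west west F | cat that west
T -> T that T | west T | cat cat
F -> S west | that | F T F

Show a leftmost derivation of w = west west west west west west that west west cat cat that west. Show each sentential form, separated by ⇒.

S ⇒ west west F ⇒ west west S west ⇒ west west west west F west ⇒ west west west west F T F west ⇒ west west west west S west T F west ⇒ west west west west west west F west T F west ⇒ west west west west west west that west T F west ⇒ west west west west west west that west west T F west ⇒ west west west west west west that west west cat cat F west ⇒ west west west west west west that west west cat cat that west

S ⇒ west west F   [S -> west west F]
west west F ⇒ west west S west   [F -> S west]
west west S west ⇒ west west west west F west   [S -> west west F]
west west west west F west ⇒ west west west west F T F west   [F -> F T F]
west west west west F T F west ⇒ west west west west S west T F west   [F -> S west]
west west west west S west T F west ⇒ west west west west west west F west T F west   [S -> west west F]
west west west west west west F west T F west ⇒ west west west west west west that west T F west   [F -> that]
west west west west west west that west T F west ⇒ west west west west west west that west west T F west   [T -> west T]
west west west west west west that west west T F west ⇒ west west west west west west that west west cat cat F west   [T -> cat cat]
west west west west west west that west west cat cat F west ⇒ west west west west west west that west west cat cat that west   [F -> that]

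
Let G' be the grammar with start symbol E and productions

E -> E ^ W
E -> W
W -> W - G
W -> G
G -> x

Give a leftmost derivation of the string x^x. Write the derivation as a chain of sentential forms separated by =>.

E => E^W => W^W => G^W => x^W => x^G => x^x

E => E^W   [E -> E ^ W]
E^W => W^W   [E -> W]
W^W => G^W   [W -> G]
G^W => x^W   [G -> x]
x^W => x^G   [W -> G]
x^G => x^x   [G -> x]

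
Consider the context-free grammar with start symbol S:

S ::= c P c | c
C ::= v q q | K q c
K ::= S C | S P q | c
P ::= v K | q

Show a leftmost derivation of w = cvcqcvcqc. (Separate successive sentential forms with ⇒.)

S⇒cPc⇒cvKc⇒cvSPqc⇒cvcPcPqc⇒cvcqcPqc⇒cvcqcvKqc⇒cvcqcvcqc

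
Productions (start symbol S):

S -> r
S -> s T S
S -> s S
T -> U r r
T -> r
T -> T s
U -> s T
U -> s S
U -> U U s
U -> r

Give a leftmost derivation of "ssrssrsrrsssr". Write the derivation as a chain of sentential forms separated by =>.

S=>sS=>ssTS=>ssrS=>ssrsTS=>ssrsTsS=>ssrsUrrsS=>ssrssTrrsS=>ssrssTsrrsS=>ssrssrsrrsS=>ssrssrsrrssS=>ssrssrsrrsssS=>ssrssrsrrsssr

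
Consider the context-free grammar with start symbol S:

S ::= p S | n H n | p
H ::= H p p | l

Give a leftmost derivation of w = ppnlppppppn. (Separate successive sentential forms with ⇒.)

S ⇒ pS   [S ::= p S]
pS ⇒ ppS   [S ::= p S]
ppS ⇒ ppnHn   [S ::= n H n]
ppnHn ⇒ ppnHppn   [H ::= H p p]
ppnHppn ⇒ ppnHppppn   [H ::= H p p]
ppnHppppn ⇒ ppnHppppppn   [H ::= H p p]
ppnHppppppn ⇒ ppnlppppppn   [H ::= l]

S ⇒ pS ⇒ ppS ⇒ ppnHn ⇒ ppnHppn ⇒ ppnHppppn ⇒ ppnHppppppn ⇒ ppnlppppppn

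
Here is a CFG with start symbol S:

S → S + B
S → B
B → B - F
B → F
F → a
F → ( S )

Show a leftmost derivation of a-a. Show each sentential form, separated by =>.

S => B   [S → B]
B => B-F   [B → B - F]
B-F => F-F   [B → F]
F-F => a-F   [F → a]
a-F => a-a   [F → a]

S => B => B-F => F-F => a-F => a-a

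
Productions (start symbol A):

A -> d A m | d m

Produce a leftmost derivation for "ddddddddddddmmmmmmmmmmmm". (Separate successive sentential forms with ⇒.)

A ⇒ dAm ⇒ ddAmm ⇒ dddAmmm ⇒ ddddAmmmm ⇒ dddddAmmmmm ⇒ ddddddAmmmmmm ⇒ dddddddAmmmmmmm ⇒ ddddddddAmmmmmmmm ⇒ dddddddddAmmmmmmmmm ⇒ ddddddddddAmmmmmmmmmm ⇒ dddddddddddAmmmmmmmmmmm ⇒ ddddddddddddmmmmmmmmmmmm

A ⇒ dAm   [A -> d A m]
dAm ⇒ ddAmm   [A -> d A m]
ddAmm ⇒ dddAmmm   [A -> d A m]
dddAmmm ⇒ ddddAmmmm   [A -> d A m]
ddddAmmmm ⇒ dddddAmmmmm   [A -> d A m]
dddddAmmmmm ⇒ ddddddAmmmmmm   [A -> d A m]
ddddddAmmmmmm ⇒ dddddddAmmmmmmm   [A -> d A m]
dddddddAmmmmmmm ⇒ ddddddddAmmmmmmmm   [A -> d A m]
ddddddddAmmmmmmmm ⇒ dddddddddAmmmmmmmmm   [A -> d A m]
dddddddddAmmmmmmmmm ⇒ ddddddddddAmmmmmmmmmm   [A -> d A m]
ddddddddddAmmmmmmmmmm ⇒ dddddddddddAmmmmmmmmmmm   [A -> d A m]
dddddddddddAmmmmmmmmmmm ⇒ ddddddddddddmmmmmmmmmmmm   [A -> d m]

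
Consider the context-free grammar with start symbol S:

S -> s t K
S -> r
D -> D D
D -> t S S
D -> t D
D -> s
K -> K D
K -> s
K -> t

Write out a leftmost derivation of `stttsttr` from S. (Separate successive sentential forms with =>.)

S => stK   [S -> s t K]
stK => stKD   [K -> K D]
stKD => sttD   [K -> t]
sttD => stttSS   [D -> t S S]
stttSS => stttstKS   [S -> s t K]
stttstKS => stttsttS   [K -> t]
stttsttS => stttsttr   [S -> r]

S=>stK=>stKD=>sttD=>stttSS=>stttstKS=>stttsttS=>stttsttr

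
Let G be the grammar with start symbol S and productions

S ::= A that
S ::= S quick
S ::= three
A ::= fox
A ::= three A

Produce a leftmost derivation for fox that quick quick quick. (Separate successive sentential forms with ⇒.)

S ⇒ S quick ⇒ S quick quick ⇒ S quick quick quick ⇒ A that quick quick quick ⇒ fox that quick quick quick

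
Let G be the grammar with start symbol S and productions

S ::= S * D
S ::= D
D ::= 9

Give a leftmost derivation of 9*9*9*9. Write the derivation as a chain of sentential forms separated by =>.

S => S*D   [S ::= S * D]
S*D => S*D*D   [S ::= S * D]
S*D*D => S*D*D*D   [S ::= S * D]
S*D*D*D => D*D*D*D   [S ::= D]
D*D*D*D => 9*D*D*D   [D ::= 9]
9*D*D*D => 9*9*D*D   [D ::= 9]
9*9*D*D => 9*9*9*D   [D ::= 9]
9*9*9*D => 9*9*9*9   [D ::= 9]

S => S*D => S*D*D => S*D*D*D => D*D*D*D => 9*D*D*D => 9*9*D*D => 9*9*9*D => 9*9*9*9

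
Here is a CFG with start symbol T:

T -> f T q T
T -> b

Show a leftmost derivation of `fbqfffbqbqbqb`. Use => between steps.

T => fTqT => fbqT => fbqfTqT => fbqffTqTqT => fbqfffTqTqTqT => fbqfffbqTqTqT => fbqfffbqbqTqT => fbqfffbqbqbqT => fbqfffbqbqbqb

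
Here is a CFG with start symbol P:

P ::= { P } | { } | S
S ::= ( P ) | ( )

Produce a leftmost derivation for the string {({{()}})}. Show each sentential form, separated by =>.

P => {P}   [P ::= { P }]
{P} => {S}   [P ::= S]
{S} => {(P)}   [S ::= ( P )]
{(P)} => {({P})}   [P ::= { P }]
{({P})} => {({{P}})}   [P ::= { P }]
{({{P}})} => {({{S}})}   [P ::= S]
{({{S}})} => {({{()}})}   [S ::= ( )]

P=>{P}=>{S}=>{(P)}=>{({P})}=>{({{P}})}=>{({{S}})}=>{({{()}})}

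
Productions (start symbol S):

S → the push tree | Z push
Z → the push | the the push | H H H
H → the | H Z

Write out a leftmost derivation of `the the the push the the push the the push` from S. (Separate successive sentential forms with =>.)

S => Z push => H H H push => H Z H H push => H Z Z H H push => the Z Z H H push => the the the push Z H H push => the the the push the the push H H push => the the the push the the push the H push => the the the push the the push the the push

S => Z push   [S → Z push]
Z push => H H H push   [Z → H H H]
H H H push => H Z H H push   [H → H Z]
H Z H H push => H Z Z H H push   [H → H Z]
H Z Z H H push => the Z Z H H push   [H → the]
the Z Z H H push => the the the push Z H H push   [Z → the the push]
the the the push Z H H push => the the the push the the push H H push   [Z → the the push]
the the the push the the push H H push => the the the push the the push the H push   [H → the]
the the the push the the push the H push => the the the push the the push the the push   [H → the]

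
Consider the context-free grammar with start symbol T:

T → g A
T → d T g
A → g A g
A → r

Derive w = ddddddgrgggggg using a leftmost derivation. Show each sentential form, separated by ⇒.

T ⇒ dTg ⇒ ddTgg ⇒ dddTggg ⇒ ddddTgggg ⇒ dddddTggggg ⇒ ddddddTgggggg ⇒ ddddddgAgggggg ⇒ ddddddgrgggggg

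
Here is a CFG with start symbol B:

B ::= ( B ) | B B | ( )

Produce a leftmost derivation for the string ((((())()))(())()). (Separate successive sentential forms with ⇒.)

B ⇒ (B) ⇒ (BB) ⇒ (BBB) ⇒ ((B)BB) ⇒ (((B))BB) ⇒ (((BB))BB) ⇒ ((((B)B))BB) ⇒ ((((())B))BB) ⇒ ((((())()))BB) ⇒ ((((())()))(B)B) ⇒ ((((())()))(())B) ⇒ ((((())()))(())())

B ⇒ (B)   [B ::= ( B )]
(B) ⇒ (BB)   [B ::= B B]
(BB) ⇒ (BBB)   [B ::= B B]
(BBB) ⇒ ((B)BB)   [B ::= ( B )]
((B)BB) ⇒ (((B))BB)   [B ::= ( B )]
(((B))BB) ⇒ (((BB))BB)   [B ::= B B]
(((BB))BB) ⇒ ((((B)B))BB)   [B ::= ( B )]
((((B)B))BB) ⇒ ((((())B))BB)   [B ::= ( )]
((((())B))BB) ⇒ ((((())()))BB)   [B ::= ( )]
((((())()))BB) ⇒ ((((())()))(B)B)   [B ::= ( B )]
((((())()))(B)B) ⇒ ((((())()))(())B)   [B ::= ( )]
((((())()))(())B) ⇒ ((((())()))(())())   [B ::= ( )]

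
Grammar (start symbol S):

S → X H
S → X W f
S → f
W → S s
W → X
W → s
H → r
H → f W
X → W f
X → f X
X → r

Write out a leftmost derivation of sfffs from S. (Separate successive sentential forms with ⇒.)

S ⇒ XH   [S → X H]
XH ⇒ WfH   [X → W f]
WfH ⇒ sfH   [W → s]
sfH ⇒ sffW   [H → f W]
sffW ⇒ sffSs   [W → S s]
sffSs ⇒ sfffs   [S → f]

S ⇒ XH ⇒ WfH ⇒ sfH ⇒ sffW ⇒ sffSs ⇒ sfffs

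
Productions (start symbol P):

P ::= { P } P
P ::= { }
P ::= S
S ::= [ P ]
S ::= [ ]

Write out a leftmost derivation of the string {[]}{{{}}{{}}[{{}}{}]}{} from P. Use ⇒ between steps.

P ⇒ {P}P   [P ::= { P } P]
{P}P ⇒ {S}P   [P ::= S]
{S}P ⇒ {[]}P   [S ::= [ ]]
{[]}P ⇒ {[]}{P}P   [P ::= { P } P]
{[]}{P}P ⇒ {[]}{{P}P}P   [P ::= { P } P]
{[]}{{P}P}P ⇒ {[]}{{{}}P}P   [P ::= { }]
{[]}{{{}}P}P ⇒ {[]}{{{}}{P}P}P   [P ::= { P } P]
{[]}{{{}}{P}P}P ⇒ {[]}{{{}}{{}}P}P   [P ::= { }]
{[]}{{{}}{{}}P}P ⇒ {[]}{{{}}{{}}S}P   [P ::= S]
{[]}{{{}}{{}}S}P ⇒ {[]}{{{}}{{}}[P]}P   [S ::= [ P ]]
{[]}{{{}}{{}}[P]}P ⇒ {[]}{{{}}{{}}[{P}P]}P   [P ::= { P } P]
{[]}{{{}}{{}}[{P}P]}P ⇒ {[]}{{{}}{{}}[{{}}P]}P   [P ::= { }]
{[]}{{{}}{{}}[{{}}P]}P ⇒ {[]}{{{}}{{}}[{{}}{}]}P   [P ::= { }]
{[]}{{{}}{{}}[{{}}{}]}P ⇒ {[]}{{{}}{{}}[{{}}{}]}{}   [P ::= { }]

P⇒{P}P⇒{S}P⇒{[]}P⇒{[]}{P}P⇒{[]}{{P}P}P⇒{[]}{{{}}P}P⇒{[]}{{{}}{P}P}P⇒{[]}{{{}}{{}}P}P⇒{[]}{{{}}{{}}S}P⇒{[]}{{{}}{{}}[P]}P⇒{[]}{{{}}{{}}[{P}P]}P⇒{[]}{{{}}{{}}[{{}}P]}P⇒{[]}{{{}}{{}}[{{}}{}]}P⇒{[]}{{{}}{{}}[{{}}{}]}{}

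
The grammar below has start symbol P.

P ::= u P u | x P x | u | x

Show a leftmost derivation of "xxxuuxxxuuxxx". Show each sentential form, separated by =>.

P => xPx => xxPxx => xxxPxxx => xxxuPuxxx => xxxuuPuuxxx => xxxuuxPxuuxxx => xxxuuxxxuuxxx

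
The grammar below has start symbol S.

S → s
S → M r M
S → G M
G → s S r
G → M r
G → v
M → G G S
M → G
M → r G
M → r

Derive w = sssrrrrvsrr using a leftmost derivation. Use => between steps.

S => MrM => GGSrM => sSrGSrM => sGMrGSrM => sMrMrGSrM => sGrMrGSrM => ssSrrMrGSrM => sssrrMrGSrM => sssrrrrGSrM => sssrrrrvSrM => sssrrrrvsrM => sssrrrrvsrr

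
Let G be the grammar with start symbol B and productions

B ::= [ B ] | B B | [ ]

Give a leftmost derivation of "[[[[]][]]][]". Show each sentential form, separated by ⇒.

B ⇒ BB   [B ::= B B]
BB ⇒ [B]B   [B ::= [ B ]]
[B]B ⇒ [[B]]B   [B ::= [ B ]]
[[B]]B ⇒ [[BB]]B   [B ::= B B]
[[BB]]B ⇒ [[[B]B]]B   [B ::= [ B ]]
[[[B]B]]B ⇒ [[[[]]B]]B   [B ::= [ ]]
[[[[]]B]]B ⇒ [[[[]][]]]B   [B ::= [ ]]
[[[[]][]]]B ⇒ [[[[]][]]][]   [B ::= [ ]]

B ⇒ BB ⇒ [B]B ⇒ [[B]]B ⇒ [[BB]]B ⇒ [[[B]B]]B ⇒ [[[[]]B]]B ⇒ [[[[]][]]]B ⇒ [[[[]][]]][]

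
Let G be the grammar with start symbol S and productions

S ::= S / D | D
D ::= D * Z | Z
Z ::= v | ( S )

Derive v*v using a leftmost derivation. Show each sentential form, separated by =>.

S=>D=>D*Z=>Z*Z=>v*Z=>v*v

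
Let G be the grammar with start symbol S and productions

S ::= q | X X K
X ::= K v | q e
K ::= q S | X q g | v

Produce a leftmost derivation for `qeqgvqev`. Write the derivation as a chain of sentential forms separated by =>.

S=>XXK=>KvXK=>XqgvXK=>qeqgvXK=>qeqgvqeK=>qeqgvqev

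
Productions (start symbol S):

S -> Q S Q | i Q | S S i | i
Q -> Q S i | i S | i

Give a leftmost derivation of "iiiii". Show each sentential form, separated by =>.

S => QSQ   [S -> Q S Q]
QSQ => QSiSQ   [Q -> Q S i]
QSiSQ => iSiSQ   [Q -> i]
iSiSQ => iiiSQ   [S -> i]
iiiSQ => iiiiQ   [S -> i]
iiiiQ => iiiii   [Q -> i]

S => QSQ => QSiSQ => iSiSQ => iiiSQ => iiiiQ => iiiii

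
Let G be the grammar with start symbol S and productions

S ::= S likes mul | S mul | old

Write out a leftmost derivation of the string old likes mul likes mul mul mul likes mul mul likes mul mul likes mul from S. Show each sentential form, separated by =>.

S => S likes mul   [S ::= S likes mul]
S likes mul => S mul likes mul   [S ::= S mul]
S mul likes mul => S likes mul mul likes mul   [S ::= S likes mul]
S likes mul mul likes mul => S mul likes mul mul likes mul   [S ::= S mul]
S mul likes mul mul likes mul => S likes mul mul likes mul mul likes mul   [S ::= S likes mul]
S likes mul mul likes mul mul likes mul => S mul likes mul mul likes mul mul likes mul   [S ::= S mul]
S mul likes mul mul likes mul mul likes mul => S mul mul likes mul mul likes mul mul likes mul   [S ::= S mul]
S mul mul likes mul mul likes mul mul likes mul => S likes mul mul mul likes mul mul likes mul mul likes mul   [S ::= S likes mul]
S likes mul mul mul likes mul mul likes mul mul likes mul => S likes mul likes mul mul mul likes mul mul likes mul mul likes mul   [S ::= S likes mul]
S likes mul likes mul mul mul likes mul mul likes mul mul likes mul => old likes mul likes mul mul mul likes mul mul likes mul mul likes mul   [S ::= old]

S => S likes mul => S mul likes mul => S likes mul mul likes mul => S mul likes mul mul likes mul => S likes mul mul likes mul mul likes mul => S mul likes mul mul likes mul mul likes mul => S mul mul likes mul mul likes mul mul likes mul => S likes mul mul mul likes mul mul likes mul mul likes mul => S likes mul likes mul mul mul likes mul mul likes mul mul likes mul => old likes mul likes mul mul mul likes mul mul likes mul mul likes mul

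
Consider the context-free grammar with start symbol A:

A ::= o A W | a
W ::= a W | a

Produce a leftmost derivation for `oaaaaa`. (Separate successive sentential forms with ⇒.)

A⇒oAW⇒oaW⇒oaaW⇒oaaaW⇒oaaaaW⇒oaaaaa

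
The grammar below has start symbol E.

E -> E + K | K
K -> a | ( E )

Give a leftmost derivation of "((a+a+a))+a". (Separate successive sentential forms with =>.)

E => E+K => K+K => (E)+K => (K)+K => ((E))+K => ((E+K))+K => ((E+K+K))+K => ((K+K+K))+K => ((a+K+K))+K => ((a+a+K))+K => ((a+a+a))+K => ((a+a+a))+a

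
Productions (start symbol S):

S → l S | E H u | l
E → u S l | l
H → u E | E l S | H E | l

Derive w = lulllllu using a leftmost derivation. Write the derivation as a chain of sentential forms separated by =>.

S => lS => lEHu => luSlHu => lulSlHu => lulllHu => lulllHEu => lullllEu => lulllllu

S => lS   [S → l S]
lS => lEHu   [S → E H u]
lEHu => luSlHu   [E → u S l]
luSlHu => lulSlHu   [S → l S]
lulSlHu => lulllHu   [S → l]
lulllHu => lulllHEu   [H → H E]
lulllHEu => lullllEu   [H → l]
lullllEu => lulllllu   [E → l]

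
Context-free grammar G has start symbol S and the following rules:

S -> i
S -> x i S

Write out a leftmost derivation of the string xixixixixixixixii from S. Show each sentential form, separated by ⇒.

S ⇒ xiS   [S -> x i S]
xiS ⇒ xixiS   [S -> x i S]
xixiS ⇒ xixixiS   [S -> x i S]
xixixiS ⇒ xixixixiS   [S -> x i S]
xixixixiS ⇒ xixixixixiS   [S -> x i S]
xixixixixiS ⇒ xixixixixixiS   [S -> x i S]
xixixixixixiS ⇒ xixixixixixixiS   [S -> x i S]
xixixixixixixiS ⇒ xixixixixixixixiS   [S -> x i S]
xixixixixixixixiS ⇒ xixixixixixixixii   [S -> i]

S ⇒ xiS ⇒ xixiS ⇒ xixixiS ⇒ xixixixiS ⇒ xixixixixiS ⇒ xixixixixixiS ⇒ xixixixixixixiS ⇒ xixixixixixixixiS ⇒ xixixixixixixixii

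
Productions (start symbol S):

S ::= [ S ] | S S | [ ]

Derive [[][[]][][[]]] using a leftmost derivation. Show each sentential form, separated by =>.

S => [S]   [S ::= [ S ]]
[S] => [SS]   [S ::= S S]
[SS] => [SSS]   [S ::= S S]
[SSS] => [SSSS]   [S ::= S S]
[SSSS] => [[]SSS]   [S ::= [ ]]
[[]SSS] => [[][S]SS]   [S ::= [ S ]]
[[][S]SS] => [[][[]]SS]   [S ::= [ ]]
[[][[]]SS] => [[][[]][]S]   [S ::= [ ]]
[[][[]][]S] => [[][[]][][S]]   [S ::= [ S ]]
[[][[]][][S]] => [[][[]][][[]]]   [S ::= [ ]]

S => [S] => [SS] => [SSS] => [SSSS] => [[]SSS] => [[][S]SS] => [[][[]]SS] => [[][[]][]S] => [[][[]][][S]] => [[][[]][][[]]]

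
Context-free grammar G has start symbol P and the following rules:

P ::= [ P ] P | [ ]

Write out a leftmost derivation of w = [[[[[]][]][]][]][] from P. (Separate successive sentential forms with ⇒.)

P ⇒ [P]P ⇒ [[P]P]P ⇒ [[[P]P]P]P ⇒ [[[[P]P]P]P]P ⇒ [[[[[]]P]P]P]P ⇒ [[[[[]][]]P]P]P ⇒ [[[[[]][]][]]P]P ⇒ [[[[[]][]][]][]]P ⇒ [[[[[]][]][]][]][]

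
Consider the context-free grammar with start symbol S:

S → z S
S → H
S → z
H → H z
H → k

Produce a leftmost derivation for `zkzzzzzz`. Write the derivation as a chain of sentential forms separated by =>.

S=>zS=>zH=>zHz=>zHzz=>zHzzz=>zHzzzz=>zHzzzzz=>zHzzzzzz=>zkzzzzzz

S => zS   [S → z S]
zS => zH   [S → H]
zH => zHz   [H → H z]
zHz => zHzz   [H → H z]
zHzz => zHzzz   [H → H z]
zHzzz => zHzzzz   [H → H z]
zHzzzz => zHzzzzz   [H → H z]
zHzzzzz => zHzzzzzz   [H → H z]
zHzzzzzz => zkzzzzzz   [H → k]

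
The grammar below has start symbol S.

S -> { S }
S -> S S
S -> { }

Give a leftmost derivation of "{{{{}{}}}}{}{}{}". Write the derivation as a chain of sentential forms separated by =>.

S => SS   [S -> S S]
SS => SSS   [S -> S S]
SSS => SSSS   [S -> S S]
SSSS => {S}SSS   [S -> { S }]
{S}SSS => {{S}}SSS   [S -> { S }]
{{S}}SSS => {{{S}}}SSS   [S -> { S }]
{{{S}}}SSS => {{{SS}}}SSS   [S -> S S]
{{{SS}}}SSS => {{{{}S}}}SSS   [S -> { }]
{{{{}S}}}SSS => {{{{}{}}}}SSS   [S -> { }]
{{{{}{}}}}SSS => {{{{}{}}}}{}SS   [S -> { }]
{{{{}{}}}}{}SS => {{{{}{}}}}{}{}S   [S -> { }]
{{{{}{}}}}{}{}S => {{{{}{}}}}{}{}{}   [S -> { }]

S => SS => SSS => SSSS => {S}SSS => {{S}}SSS => {{{S}}}SSS => {{{SS}}}SSS => {{{{}S}}}SSS => {{{{}{}}}}SSS => {{{{}{}}}}{}SS => {{{{}{}}}}{}{}S => {{{{}{}}}}{}{}{}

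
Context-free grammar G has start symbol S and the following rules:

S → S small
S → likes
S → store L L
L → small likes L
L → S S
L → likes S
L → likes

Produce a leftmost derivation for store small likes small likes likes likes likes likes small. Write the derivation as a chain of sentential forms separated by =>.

S => store L L => store small likes L L => store small likes small likes L L => store small likes small likes likes S L => store small likes small likes likes likes L => store small likes small likes likes likes likes S => store small likes small likes likes likes likes S small => store small likes small likes likes likes likes likes small

S => store L L   [S → store L L]
store L L => store small likes L L   [L → small likes L]
store small likes L L => store small likes small likes L L   [L → small likes L]
store small likes small likes L L => store small likes small likes likes S L   [L → likes S]
store small likes small likes likes S L => store small likes small likes likes likes L   [S → likes]
store small likes small likes likes likes L => store small likes small likes likes likes likes S   [L → likes S]
store small likes small likes likes likes likes S => store small likes small likes likes likes likes S small   [S → S small]
store small likes small likes likes likes likes S small => store small likes small likes likes likes likes likes small   [S → likes]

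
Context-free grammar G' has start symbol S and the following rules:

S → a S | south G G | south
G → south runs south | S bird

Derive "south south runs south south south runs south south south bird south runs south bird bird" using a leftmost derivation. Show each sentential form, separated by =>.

S => south G G   [S → south G G]
south G G => south south runs south G   [G → south runs south]
south south runs south G => south south runs south S bird   [G → S bird]
south south runs south S bird => south south runs south south G G bird   [S → south G G]
south south runs south south G G bird => south south runs south south south runs south G bird   [G → south runs south]
south south runs south south south runs south G bird => south south runs south south south runs south S bird bird   [G → S bird]
south south runs south south south runs south S bird bird => south south runs south south south runs south south G G bird bird   [S → south G G]
south south runs south south south runs south south G G bird bird => south south runs south south south runs south south S bird G bird bird   [G → S bird]
south south runs south south south runs south south S bird G bird bird => south south runs south south south runs south south south bird G bird bird   [S → south]
south south runs south south south runs south south south bird G bird bird => south south runs south south south runs south south south bird south runs south bird bird   [G → south runs south]

S => south G G => south south runs south G => south south runs south S bird => south south runs south south G G bird => south south runs south south south runs south G bird => south south runs south south south runs south S bird bird => south south runs south south south runs south south G G bird bird => south south runs south south south runs south south S bird G bird bird => south south runs south south south runs south south south bird G bird bird => south south runs south south south runs south south south bird south runs south bird bird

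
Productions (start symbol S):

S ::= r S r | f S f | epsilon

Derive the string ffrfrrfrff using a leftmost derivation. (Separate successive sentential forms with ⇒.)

S ⇒ fSf   [S ::= f S f]
fSf ⇒ ffSff   [S ::= f S f]
ffSff ⇒ ffrSrff   [S ::= r S r]
ffrSrff ⇒ ffrfSfrff   [S ::= f S f]
ffrfSfrff ⇒ ffrfrSrfrff   [S ::= r S r]
ffrfrSrfrff ⇒ ffrfrrfrff   [S ::= epsilon]

S ⇒ fSf ⇒ ffSff ⇒ ffrSrff ⇒ ffrfSfrff ⇒ ffrfrSrfrff ⇒ ffrfrrfrff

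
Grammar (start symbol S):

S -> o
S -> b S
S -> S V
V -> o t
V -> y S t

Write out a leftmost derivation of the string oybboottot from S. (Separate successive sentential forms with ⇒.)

S ⇒ SV   [S -> S V]
SV ⇒ SVV   [S -> S V]
SVV ⇒ oVV   [S -> o]
oVV ⇒ oyStV   [V -> y S t]
oyStV ⇒ oybStV   [S -> b S]
oybStV ⇒ oybSVtV   [S -> S V]
oybSVtV ⇒ oybbSVtV   [S -> b S]
oybbSVtV ⇒ oybboVtV   [S -> o]
oybboVtV ⇒ oybboottV   [V -> o t]
oybboottV ⇒ oybboottot   [V -> o t]

S ⇒ SV ⇒ SVV ⇒ oVV ⇒ oyStV ⇒ oybStV ⇒ oybSVtV ⇒ oybbSVtV ⇒ oybboVtV ⇒ oybboottV ⇒ oybboottot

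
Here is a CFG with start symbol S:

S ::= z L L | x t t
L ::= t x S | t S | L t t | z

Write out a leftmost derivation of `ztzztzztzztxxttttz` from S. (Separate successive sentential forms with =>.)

S => zLL => ztSL => ztzLLL => ztzzLL => ztzztSL => ztzztzLLL => ztzztzzLL => ztzztzzLttL => ztzztzztSttL => ztzztzztzLLttL => ztzztzztzzLttL => ztzztzztzztxSttL => ztzztzztzztxxttttL => ztzztzztzztxxttttz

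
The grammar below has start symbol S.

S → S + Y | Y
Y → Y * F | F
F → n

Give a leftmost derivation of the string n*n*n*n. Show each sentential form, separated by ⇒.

S ⇒ Y   [S → Y]
Y ⇒ Y*F   [Y → Y * F]
Y*F ⇒ Y*F*F   [Y → Y * F]
Y*F*F ⇒ Y*F*F*F   [Y → Y * F]
Y*F*F*F ⇒ F*F*F*F   [Y → F]
F*F*F*F ⇒ n*F*F*F   [F → n]
n*F*F*F ⇒ n*n*F*F   [F → n]
n*n*F*F ⇒ n*n*n*F   [F → n]
n*n*n*F ⇒ n*n*n*n   [F → n]

S ⇒ Y ⇒ Y*F ⇒ Y*F*F ⇒ Y*F*F*F ⇒ F*F*F*F ⇒ n*F*F*F ⇒ n*n*F*F ⇒ n*n*n*F ⇒ n*n*n*n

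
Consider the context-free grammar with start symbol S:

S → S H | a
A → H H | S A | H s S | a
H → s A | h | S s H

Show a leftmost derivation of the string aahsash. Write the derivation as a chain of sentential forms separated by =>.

S => SH   [S → S H]
SH => aH   [S → a]
aH => aSsH   [H → S s H]
aSsH => aSHsH   [S → S H]
aSHsH => aSHHsH   [S → S H]
aSHHsH => aaHHsH   [S → a]
aaHHsH => aahHsH   [H → h]
aahHsH => aahsAsH   [H → s A]
aahsAsH => aahsasH   [A → a]
aahsasH => aahsash   [H → h]

S=>SH=>aH=>aSsH=>aSHsH=>aSHHsH=>aaHHsH=>aahHsH=>aahsAsH=>aahsasH=>aahsash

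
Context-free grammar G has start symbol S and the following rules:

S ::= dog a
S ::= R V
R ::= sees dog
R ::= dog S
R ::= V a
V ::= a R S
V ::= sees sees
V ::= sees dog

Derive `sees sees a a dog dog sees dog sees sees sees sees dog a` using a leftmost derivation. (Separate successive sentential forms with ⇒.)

S ⇒ R V ⇒ V a V ⇒ sees sees a V ⇒ sees sees a a R S ⇒ sees sees a a dog S S ⇒ sees sees a a dog R V S ⇒ sees sees a a dog dog S V S ⇒ sees sees a a dog dog R V V S ⇒ sees sees a a dog dog sees dog V V S ⇒ sees sees a a dog dog sees dog sees sees V S ⇒ sees sees a a dog dog sees dog sees sees sees sees S ⇒ sees sees a a dog dog sees dog sees sees sees sees dog a

S ⇒ R V   [S ::= R V]
R V ⇒ V a V   [R ::= V a]
V a V ⇒ sees sees a V   [V ::= sees sees]
sees sees a V ⇒ sees sees a a R S   [V ::= a R S]
sees sees a a R S ⇒ sees sees a a dog S S   [R ::= dog S]
sees sees a a dog S S ⇒ sees sees a a dog R V S   [S ::= R V]
sees sees a a dog R V S ⇒ sees sees a a dog dog S V S   [R ::= dog S]
sees sees a a dog dog S V S ⇒ sees sees a a dog dog R V V S   [S ::= R V]
sees sees a a dog dog R V V S ⇒ sees sees a a dog dog sees dog V V S   [R ::= sees dog]
sees sees a a dog dog sees dog V V S ⇒ sees sees a a dog dog sees dog sees sees V S   [V ::= sees sees]
sees sees a a dog dog sees dog sees sees V S ⇒ sees sees a a dog dog sees dog sees sees sees sees S   [V ::= sees sees]
sees sees a a dog dog sees dog sees sees sees sees S ⇒ sees sees a a dog dog sees dog sees sees sees sees dog a   [S ::= dog a]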